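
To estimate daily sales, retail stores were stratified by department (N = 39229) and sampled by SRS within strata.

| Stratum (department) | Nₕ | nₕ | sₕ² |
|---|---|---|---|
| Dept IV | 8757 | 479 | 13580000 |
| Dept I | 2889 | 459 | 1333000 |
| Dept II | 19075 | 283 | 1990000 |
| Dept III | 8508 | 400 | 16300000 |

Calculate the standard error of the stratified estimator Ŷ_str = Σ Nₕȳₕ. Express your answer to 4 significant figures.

Var(Ŷ_str) = Σₕ Nₕ²(1 − fₕ)sₕ²/nₕ.
Dept IV: 8757²·(1 − 479/8757)·13580000/479 = 2.0551571 × 10^12.
Dept I: 2889²·(1 − 459/2889)·1333000/459 = 2.0387843 × 10^10.
Dept II: 19075²·(1 − 283/19075)·1990000/283 = 2.5206015 × 10^12.
Dept III: 8508²·(1 − 400/8508)·16300000/400 = 2.8110517 × 10^12.
Sum = 7.4071981 × 10^12.
SE = √(7.4071981 × 10^12) = 2.722 × 10^6.

2.722 × 10^6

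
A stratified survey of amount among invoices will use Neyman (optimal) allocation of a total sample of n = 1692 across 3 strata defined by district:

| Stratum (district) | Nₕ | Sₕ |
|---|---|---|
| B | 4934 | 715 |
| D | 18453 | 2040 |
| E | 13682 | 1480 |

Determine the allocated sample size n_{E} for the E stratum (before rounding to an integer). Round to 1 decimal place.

557.8

Neyman allocation: nₕ = n·NₕSₕ / Σⱼ NⱼSⱼ.
Σ NⱼSⱼ = 4934·715 + 18453·2040 + 13682·1480 = 6.142129 × 10^7.
n_{E} = 1692·13682·1480 / (6.142129 × 10^7) = 557.8.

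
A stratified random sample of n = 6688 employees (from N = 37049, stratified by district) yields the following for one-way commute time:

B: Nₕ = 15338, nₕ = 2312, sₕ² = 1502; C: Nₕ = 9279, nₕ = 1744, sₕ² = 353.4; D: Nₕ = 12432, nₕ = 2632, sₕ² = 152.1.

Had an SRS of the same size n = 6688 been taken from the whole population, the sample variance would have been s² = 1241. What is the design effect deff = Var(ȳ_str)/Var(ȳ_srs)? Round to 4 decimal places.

Var(ȳ_str) = Σ Wₕ²(1−fₕ)sₕ²/nₕ with Wₕ = Nₕ/37049:
  B: (15338/37049)²·(1−2312/15338)·1502/2312 = 0.094560319
  C: (9279/37049)²·(1−1744/9279)·353.4/1744 = 0.010321707
  D: (12432/37049)²·(1−2632/12432)·152.1/2632 = 0.005129292
  → Var(ȳ_str) = 0.11001132.
Var(ȳ_srs) = (1 − 6688/37049)·1241/6688 = 0.15206004.
deff = 0.11001132 / 0.15206004 = 0.7235.

0.7235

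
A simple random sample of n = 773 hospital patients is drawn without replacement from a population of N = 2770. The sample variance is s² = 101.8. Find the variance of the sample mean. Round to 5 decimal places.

Under SRS without replacement, Var(ȳ) = (1 − f)·s²/n with f = n/N = 773/2770 = 0.27906137.
Var(ȳ) = (1 − 0.27906137)·101.8/773 = 0.72093863·0.1316947 = 0.094943793.

0.09494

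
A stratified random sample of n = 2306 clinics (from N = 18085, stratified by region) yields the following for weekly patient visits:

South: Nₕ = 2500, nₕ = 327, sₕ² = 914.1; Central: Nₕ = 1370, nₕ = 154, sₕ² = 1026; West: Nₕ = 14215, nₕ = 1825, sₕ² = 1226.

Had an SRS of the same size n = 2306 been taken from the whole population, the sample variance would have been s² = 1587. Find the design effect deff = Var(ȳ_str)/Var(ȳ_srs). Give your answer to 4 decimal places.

0.7363

Var(ȳ_str) = Σ Wₕ²(1−fₕ)sₕ²/nₕ with Wₕ = Nₕ/18085:
  South: (2500/18085)²·(1−327/2500)·914.1/327 = 0.046431067
  Central: (1370/18085)²·(1−154/1370)·1026/154 = 0.03393468
  West: (14215/18085)²·(1−1825/14215)·1226/1825 = 0.36175017
  → Var(ȳ_str) = 0.44211592.
Var(ȳ_srs) = (1 − 2306/18085)·1587/2306 = 0.6004524.
deff = 0.44211592 / 0.6004524 = 0.7363.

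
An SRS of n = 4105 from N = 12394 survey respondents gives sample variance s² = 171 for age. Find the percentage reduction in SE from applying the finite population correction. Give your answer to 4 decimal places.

18.2203

f = n/N = 4105/12394 = 0.33120865.
SE_no-fpc = √(s²/n) = 0.20409928; SE_fpc = √((1−f)s²/n) = 0.16691171.
Ratio = √(1−f) = 0.81779664. Reduction = 100·(1 − 0.81779664) = 18.2203%.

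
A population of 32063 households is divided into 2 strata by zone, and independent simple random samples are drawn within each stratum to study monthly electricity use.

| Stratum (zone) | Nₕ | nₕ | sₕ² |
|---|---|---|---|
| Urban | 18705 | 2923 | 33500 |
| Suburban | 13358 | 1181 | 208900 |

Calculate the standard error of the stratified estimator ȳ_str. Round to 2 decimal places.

Var(ȳ_str) = Σₕ Wₕ²(1 − fₕ)sₕ²/nₕ with Wₕ = Nₕ/N, N = 32063.
Urban: Wₕ = 0.58338272; term = 0.58338272²·(1 − 0.15626838)·33500/2923 = 3.2909966.
Suburban: Wₕ = 0.41661728; term = 0.41661728²·(1 − 0.08841144)·208900/1181 = 27.987363.
Sum = 31.27836.
SE = √(31.27836) = 5.59.

5.59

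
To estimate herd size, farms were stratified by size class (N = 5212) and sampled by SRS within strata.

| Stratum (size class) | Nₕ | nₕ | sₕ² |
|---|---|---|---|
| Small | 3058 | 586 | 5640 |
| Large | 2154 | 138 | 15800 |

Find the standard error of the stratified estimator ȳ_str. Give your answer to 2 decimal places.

4.58

Var(ȳ_str) = Σₕ Wₕ²(1 − fₕ)sₕ²/nₕ with Wₕ = Nₕ/N, N = 5212.
Small: Wₕ = 0.58672295; term = 0.58672295²·(1 − 0.19162852)·5640/586 = 2.6782963.
Large: Wₕ = 0.41327705; term = 0.41327705²·(1 − 0.06406685)·15800/138 = 18.302289.
Sum = 20.980585.
SE = √(20.980585) = 4.58.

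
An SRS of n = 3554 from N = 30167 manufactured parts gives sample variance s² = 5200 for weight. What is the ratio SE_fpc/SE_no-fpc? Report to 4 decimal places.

0.9392

f = n/N = 3554/30167 = 0.11781085.
SE_no-fpc = √(s²/n) = 1.2096033; SE_fpc = √((1−f)s²/n) = 1.136119.
Ratio = √(1−f) = 0.93924925.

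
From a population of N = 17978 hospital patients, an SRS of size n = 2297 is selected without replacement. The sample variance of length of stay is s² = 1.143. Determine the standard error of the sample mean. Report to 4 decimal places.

Under SRS without replacement, Var(ȳ) = (1 − f)·s²/n with f = n/N = 2297/17978 = 0.12776727.
Var(ȳ) = (1 − 0.12776727)·1.143/2297 = 0.87223273·4.9760557 × 10^-4 = 4.3402787 × 10^-4.
SE(ȳ) = √(4.3402787 × 10^-4) = 0.0208.

0.0208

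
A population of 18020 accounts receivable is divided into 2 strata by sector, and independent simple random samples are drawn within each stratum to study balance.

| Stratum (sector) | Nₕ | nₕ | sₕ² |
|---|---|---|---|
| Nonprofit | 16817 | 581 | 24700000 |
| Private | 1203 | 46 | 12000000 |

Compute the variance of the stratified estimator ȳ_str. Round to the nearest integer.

Var(ȳ_str) = Σₕ Wₕ²(1 − fₕ)sₕ²/nₕ with Wₕ = Nₕ/N, N = 18020.
Nonprofit: Wₕ = 0.93324084; term = 0.93324084²·(1 − 0.03454837)·24700000/581 = 35746.935.
Private: Wₕ = 0.06675916; term = 0.06675916²·(1 − 0.03823774)·12000000/46 = 1118.1829.
Sum = 36865.118.

36865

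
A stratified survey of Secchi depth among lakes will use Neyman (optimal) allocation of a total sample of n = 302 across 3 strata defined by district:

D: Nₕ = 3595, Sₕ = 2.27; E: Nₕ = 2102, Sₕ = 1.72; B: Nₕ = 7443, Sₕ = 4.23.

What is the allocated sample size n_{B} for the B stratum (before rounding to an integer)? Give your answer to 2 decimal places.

Neyman allocation: nₕ = n·NₕSₕ / Σⱼ NⱼSⱼ.
Σ NⱼSⱼ = 3595·2.27 + 2102·1.72 + 7443·4.23 = 43259.98.
n_{B} = 302·7443·4.23 / 43259.98 = 219.79.

219.79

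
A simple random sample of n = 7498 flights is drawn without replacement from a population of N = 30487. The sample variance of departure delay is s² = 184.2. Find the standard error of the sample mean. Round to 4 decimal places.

0.1361

Under SRS without replacement, Var(ȳ) = (1 − f)·s²/n with f = n/N = 7498/30487 = 0.24594089.
Var(ȳ) = (1 − 0.24594089)·184.2/7498 = 0.75405911·0.024566551 = 0.018524632.
SE(ȳ) = √(0.018524632) = 0.1361.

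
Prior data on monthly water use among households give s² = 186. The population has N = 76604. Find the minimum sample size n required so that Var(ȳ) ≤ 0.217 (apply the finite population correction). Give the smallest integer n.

Without fpc, n₀ = s²/D = 186/0.217 = 857.1429.
With fpc, (1 − n/N)·s²/n ≤ D requires n ≥ n₀/(1 + n₀/N) = 857.1429/(1 + 857.1429/76604) = 847.6582.
Rounding up, n = 848.

848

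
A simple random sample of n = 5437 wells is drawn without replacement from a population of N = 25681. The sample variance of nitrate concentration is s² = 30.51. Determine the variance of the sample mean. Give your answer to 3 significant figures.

Under SRS without replacement, Var(ȳ) = (1 − f)·s²/n with f = n/N = 5437/25681 = 0.21171294.
Var(ȳ) = (1 − 0.21171294)·30.51/5437 = 0.78828706·0.0056115505 = 0.0044235126.

0.00442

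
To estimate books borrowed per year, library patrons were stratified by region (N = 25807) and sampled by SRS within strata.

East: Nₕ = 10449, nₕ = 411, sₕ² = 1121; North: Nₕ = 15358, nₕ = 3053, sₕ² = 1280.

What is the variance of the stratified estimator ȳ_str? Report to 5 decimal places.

Var(ȳ_str) = Σₕ Wₕ²(1 − fₕ)sₕ²/nₕ with Wₕ = Nₕ/N, N = 25807.
East: Wₕ = 0.40489015; term = 0.40489015²·(1 − 0.03933391)·1121/411 = 0.42954698.
North: Wₕ = 0.59510985; term = 0.59510985²·(1 − 0.19878890)·1280/3053 = 0.11896642.
Sum = 0.5485134.

0.54851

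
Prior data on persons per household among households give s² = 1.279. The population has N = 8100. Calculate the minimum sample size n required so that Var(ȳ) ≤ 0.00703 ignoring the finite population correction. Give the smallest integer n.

Without fpc, n₀ = s²/D = 1.279/0.00703 = 181.9346.
Rounding up, n = 182.

182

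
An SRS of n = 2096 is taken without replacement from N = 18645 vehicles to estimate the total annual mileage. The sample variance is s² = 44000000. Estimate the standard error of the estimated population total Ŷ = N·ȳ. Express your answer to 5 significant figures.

2.5451 × 10^6

Var(Ŷ) = N²·Var(ȳ) = N²·(1 − n/N)·s²/n.
f = 2096/18645 = 0.11241620; Var(ȳ) = 0.88758380·44000000/2096 = 18632.484.
Var(Ŷ) = 18645² · 18632.484 = 6.4773227 × 10^12.
SE(Ŷ) = √(6.4773227 × 10^12) = 2.5451 × 10^6.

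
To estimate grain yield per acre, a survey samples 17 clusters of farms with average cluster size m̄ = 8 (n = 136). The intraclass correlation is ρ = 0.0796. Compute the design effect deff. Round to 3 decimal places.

deff = 1 + (8 − 1)·0.0796 = 1 + 0.5572 = 1.5572.

1.557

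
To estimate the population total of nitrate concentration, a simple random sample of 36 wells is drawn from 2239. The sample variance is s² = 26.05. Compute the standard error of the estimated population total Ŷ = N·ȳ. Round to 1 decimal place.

1889.2

Var(Ŷ) = N²·Var(ȳ) = N²·(1 − n/N)·s²/n.
f = 36/2239 = 0.01607861; Var(ȳ) = 0.98392139·26.05/36 = 0.71197645.
Var(Ŷ) = 2239² · 0.71197645 = 3.5692241 × 10^6.
SE(Ŷ) = √(3.5692241 × 10^6) = 1889.2.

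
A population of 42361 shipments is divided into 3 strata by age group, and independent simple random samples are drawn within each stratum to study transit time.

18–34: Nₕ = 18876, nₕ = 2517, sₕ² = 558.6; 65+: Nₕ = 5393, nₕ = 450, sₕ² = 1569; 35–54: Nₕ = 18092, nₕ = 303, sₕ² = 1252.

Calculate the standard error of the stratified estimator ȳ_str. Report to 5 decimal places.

0.91163

Var(ȳ_str) = Σₕ Wₕ²(1 − fₕ)sₕ²/nₕ with Wₕ = Nₕ/N, N = 42361.
18–34: Wₕ = 0.44559855; term = 0.44559855²·(1 − 0.13334393)·558.6/2517 = 0.038190208.
65+: Wₕ = 0.12731050; term = 0.12731050²·(1 − 0.08344150)·1569/450 = 0.051796338.
35–54: Wₕ = 0.42709096; term = 0.42709096²·(1 − 0.01674773)·1252/303 = 0.74108395.
Sum = 0.8310705.
SE = √(0.8310705) = 0.91163.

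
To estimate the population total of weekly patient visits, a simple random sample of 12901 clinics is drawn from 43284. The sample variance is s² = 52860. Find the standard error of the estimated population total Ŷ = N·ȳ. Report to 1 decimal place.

73405.9

Var(Ŷ) = N²·Var(ȳ) = N²·(1 − n/N)·s²/n.
f = 12901/43284 = 0.29805471; Var(ȳ) = 0.70194529·52860/12901 = 2.8761203.
Var(Ŷ) = 43284² · 2.8761203 = 5.3884248 × 10^9.
SE(Ŷ) = √(5.3884248 × 10^9) = 73405.9.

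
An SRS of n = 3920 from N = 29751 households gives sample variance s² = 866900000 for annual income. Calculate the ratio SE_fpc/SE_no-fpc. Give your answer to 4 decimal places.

0.9318

f = n/N = 3920/29751 = 0.13176028.
SE_no-fpc = √(s²/n) = 470.26371; SE_fpc = √((1−f)s²/n) = 438.18882.
Ratio = √(1−f) = 0.93179382.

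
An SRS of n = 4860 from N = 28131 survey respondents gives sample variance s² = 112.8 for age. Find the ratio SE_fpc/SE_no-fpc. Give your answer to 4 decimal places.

f = n/N = 4860/28131 = 0.17276314.
SE_no-fpc = √(s²/n) = 0.15234788; SE_fpc = √((1−f)s²/n) = 0.1385643.
Ratio = √(1−f) = 0.90952562.

0.9095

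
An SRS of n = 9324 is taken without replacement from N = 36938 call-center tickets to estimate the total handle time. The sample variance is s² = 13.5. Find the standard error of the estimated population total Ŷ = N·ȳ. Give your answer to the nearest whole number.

1215

Var(Ŷ) = N²·Var(ȳ) = N²·(1 − n/N)·s²/n.
f = 9324/36938 = 0.25242298; Var(ȳ) = 0.74757702·13.5/9324 = 0.0010823992.
Var(Ŷ) = 36938² · 0.0010823992 = 1.4768426 × 10^6.
SE(Ŷ) = √(1.4768426 × 10^6) = 1215.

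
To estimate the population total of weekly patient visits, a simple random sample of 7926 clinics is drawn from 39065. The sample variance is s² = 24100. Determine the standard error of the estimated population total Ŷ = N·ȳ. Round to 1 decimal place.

60817.4

Var(Ŷ) = N²·Var(ȳ) = N²·(1 − n/N)·s²/n.
f = 7926/39065 = 0.20289261; Var(ȳ) = 0.79710739·24100/7926 = 2.4237053.
Var(Ŷ) = 39065² · 2.4237053 = 3.6987542 × 10^9.
SE(Ŷ) = √(3.6987542 × 10^9) = 60817.4.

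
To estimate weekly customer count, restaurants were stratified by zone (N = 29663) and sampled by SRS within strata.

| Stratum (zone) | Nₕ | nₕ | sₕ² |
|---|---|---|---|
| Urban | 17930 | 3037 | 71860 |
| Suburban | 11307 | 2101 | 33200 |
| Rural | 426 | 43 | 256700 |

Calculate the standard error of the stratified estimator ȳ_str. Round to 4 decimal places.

3.1870

Var(ȳ_str) = Σₕ Wₕ²(1 − fₕ)sₕ²/nₕ with Wₕ = Nₕ/N, N = 29663.
Urban: Wₕ = 0.60445673; term = 0.60445673²·(1 − 0.16938093)·71860/3037 = 7.1808318.
Suburban: Wₕ = 0.38118194; term = 0.38118194²·(1 − 0.18581410)·33200/2101 = 1.8693914.
Rural: Wₕ = 0.01436133; term = 0.01436133²·(1 − 0.10093897)·256700/43 = 1.1069695.
Sum = 10.157193.
SE = √(10.157193) = 3.1870.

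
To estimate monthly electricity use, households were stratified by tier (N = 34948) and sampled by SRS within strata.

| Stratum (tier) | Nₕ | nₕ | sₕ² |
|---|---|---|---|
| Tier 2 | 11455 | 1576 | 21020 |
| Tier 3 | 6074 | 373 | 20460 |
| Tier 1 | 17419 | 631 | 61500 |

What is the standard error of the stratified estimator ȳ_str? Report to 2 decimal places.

Var(ȳ_str) = Σₕ Wₕ²(1 − fₕ)sₕ²/nₕ with Wₕ = Nₕ/N, N = 34948.
Tier 2: Wₕ = 0.32777269; term = 0.32777269²·(1 − 0.13758184)·21020/1576 = 1.2357765.
Tier 3: Wₕ = 0.17380108; term = 0.17380108²·(1 − 0.06140929)·20460/373 = 1.5551704.
Tier 1: Wₕ = 0.49842623; term = 0.49842623²·(1 − 0.03622481)·61500/631 = 23.335832.
Sum = 26.126779.
SE = √(26.126779) = 5.11.

5.11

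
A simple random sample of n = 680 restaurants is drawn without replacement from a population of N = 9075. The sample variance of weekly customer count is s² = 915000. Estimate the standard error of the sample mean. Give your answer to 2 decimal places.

Under SRS without replacement, Var(ȳ) = (1 − f)·s²/n with f = n/N = 680/9075 = 0.07493113.
Var(ȳ) = (1 − 0.07493113)·915000/680 = 0.92506887·1345.5882 = 1244.7618.
SE(ȳ) = √(1244.7618) = 35.28.

35.28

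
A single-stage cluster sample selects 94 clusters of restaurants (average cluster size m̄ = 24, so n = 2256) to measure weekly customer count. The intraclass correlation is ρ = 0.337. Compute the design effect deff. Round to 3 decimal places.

8.751

deff = 1 + (24 − 1)·0.337 = 1 + 7.751 = 8.751.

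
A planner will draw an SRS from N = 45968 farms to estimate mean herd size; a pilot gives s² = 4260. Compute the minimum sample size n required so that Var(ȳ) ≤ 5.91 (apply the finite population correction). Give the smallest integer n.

710

Without fpc, n₀ = s²/D = 4260/5.91 = 720.8122.
With fpc, (1 − n/N)·s²/n ≤ D requires n ≥ n₀/(1 + n₀/N) = 720.8122/(1 + 720.8122/45968) = 709.6838.
Rounding up, n = 710.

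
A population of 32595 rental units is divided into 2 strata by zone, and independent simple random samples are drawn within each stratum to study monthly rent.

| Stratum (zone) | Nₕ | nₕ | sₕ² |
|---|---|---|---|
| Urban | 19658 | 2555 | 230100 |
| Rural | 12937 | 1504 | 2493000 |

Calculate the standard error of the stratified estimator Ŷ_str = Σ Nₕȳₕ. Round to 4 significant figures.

Var(Ŷ_str) = Σₕ Nₕ²(1 − fₕ)sₕ²/nₕ.
Urban: 19658²·(1 − 2555/19658)·230100/2555 = 3.0278708 × 10^10.
Rural: 12937²·(1 − 1504/12937)·2493000/1504 = 2.4517051 × 10^11.
Sum = 2.7544922 × 10^11.
SE = √(2.7544922 × 10^11) = 524800.

524800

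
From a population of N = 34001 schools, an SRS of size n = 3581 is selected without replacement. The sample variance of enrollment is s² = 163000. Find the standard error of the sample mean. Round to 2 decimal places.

6.38

Under SRS without replacement, Var(ȳ) = (1 − f)·s²/n with f = n/N = 3581/34001 = 0.10532043.
Var(ȳ) = (1 − 0.10532043)·163000/3581 = 0.89467957·45.518012 = 40.724035.
SE(ȳ) = √(40.724035) = 6.38.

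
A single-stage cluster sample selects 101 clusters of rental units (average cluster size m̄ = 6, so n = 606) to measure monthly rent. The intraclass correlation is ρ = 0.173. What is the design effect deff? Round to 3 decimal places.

1.865

deff = 1 + (6 − 1)·0.173 = 1 + 0.865 = 1.865.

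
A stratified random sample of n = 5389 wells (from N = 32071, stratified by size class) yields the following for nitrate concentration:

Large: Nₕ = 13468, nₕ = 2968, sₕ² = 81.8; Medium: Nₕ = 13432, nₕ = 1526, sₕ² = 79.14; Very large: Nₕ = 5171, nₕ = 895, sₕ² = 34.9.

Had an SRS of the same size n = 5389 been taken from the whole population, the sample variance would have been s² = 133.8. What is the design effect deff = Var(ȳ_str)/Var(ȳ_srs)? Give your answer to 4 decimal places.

0.6144

Var(ȳ_str) = Σ Wₕ²(1−fₕ)sₕ²/nₕ with Wₕ = Nₕ/32071:
  Large: (13468/32071)²·(1−2968/13468)·81.8/2968 = 0.003789281
  Medium: (13432/32071)²·(1−1526/13432)·79.14/1526 = 0.0080634903
  Very large: (5171/32071)²·(1−895/5171)·34.9/895 = 8.38281 × 10^-4
  → Var(ȳ_str) = 0.012691052.
Var(ȳ_srs) = (1 − 5389/32071)·133.8/5389 = 0.020656361.
deff = 0.012691052 / 0.020656361 = 0.6144.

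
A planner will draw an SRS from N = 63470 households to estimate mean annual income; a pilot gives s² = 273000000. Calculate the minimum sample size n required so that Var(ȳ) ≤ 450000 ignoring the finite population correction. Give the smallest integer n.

607

Without fpc, n₀ = s²/D = 273000000/450000 = 606.6667.
Rounding up, n = 607.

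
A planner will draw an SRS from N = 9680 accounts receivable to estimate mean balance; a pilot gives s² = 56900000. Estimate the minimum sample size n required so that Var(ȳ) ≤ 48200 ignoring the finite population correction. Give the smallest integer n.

Without fpc, n₀ = s²/D = 56900000/48200 = 1180.4979.
Rounding up, n = 1181.

1181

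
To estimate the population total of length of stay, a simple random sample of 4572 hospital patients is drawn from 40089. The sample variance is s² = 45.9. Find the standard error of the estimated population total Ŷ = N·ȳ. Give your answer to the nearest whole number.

Var(Ŷ) = N²·Var(ȳ) = N²·(1 − n/N)·s²/n.
f = 4572/40089 = 0.11404625; Var(ȳ) = 0.88595375·45.9/4572 = 0.0088944176.
Var(Ŷ) = 40089² · 0.0088944176 = 1.4294467 × 10^7.
SE(Ŷ) = √(1.4294467 × 10^7) = 3781.

3781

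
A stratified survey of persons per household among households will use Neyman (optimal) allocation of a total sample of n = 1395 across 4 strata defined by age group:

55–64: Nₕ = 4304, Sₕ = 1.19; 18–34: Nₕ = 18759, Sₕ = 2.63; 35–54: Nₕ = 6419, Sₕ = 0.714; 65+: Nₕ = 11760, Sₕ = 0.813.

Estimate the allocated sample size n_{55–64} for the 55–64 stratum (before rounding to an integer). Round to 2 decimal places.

Neyman allocation: nₕ = n·NₕSₕ / Σⱼ NⱼSⱼ.
Σ NⱼSⱼ = 4304·1.19 + 18759·2.63 + 6419·0.714 + 11760·0.813 = 68601.976.
n_{55–64} = 1395·4304·1.19 / 68601.976 = 104.15.

104.15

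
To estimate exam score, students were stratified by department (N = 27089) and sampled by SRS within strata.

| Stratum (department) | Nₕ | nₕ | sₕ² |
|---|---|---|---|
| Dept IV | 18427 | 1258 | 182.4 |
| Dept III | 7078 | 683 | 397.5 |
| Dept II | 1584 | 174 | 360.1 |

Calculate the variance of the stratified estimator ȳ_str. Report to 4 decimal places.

0.1047

Var(ȳ_str) = Σₕ Wₕ²(1 − fₕ)sₕ²/nₕ with Wₕ = Nₕ/N, N = 27089.
Dept IV: Wₕ = 0.68023921; term = 0.68023921²·(1 − 0.06826939)·182.4/1258 = 0.062511207.
Dept III: Wₕ = 0.26128687; term = 0.26128687²·(1 − 0.09649619)·397.5/683 = 0.035898937.
Dept II: Wₕ = 0.05847392; term = 0.05847392²·(1 − 0.10984848)·360.1/174 = 0.0062988638.
Sum = 0.10470901.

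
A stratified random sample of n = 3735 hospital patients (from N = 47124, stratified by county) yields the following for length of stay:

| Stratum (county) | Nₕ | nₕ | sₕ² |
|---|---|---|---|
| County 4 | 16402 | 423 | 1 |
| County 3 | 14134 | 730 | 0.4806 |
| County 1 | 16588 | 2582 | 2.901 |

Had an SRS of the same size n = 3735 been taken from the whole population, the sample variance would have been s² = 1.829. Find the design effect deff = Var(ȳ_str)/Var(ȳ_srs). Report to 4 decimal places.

1.0041

Var(ȳ_str) = Σ Wₕ²(1−fₕ)sₕ²/nₕ with Wₕ = Nₕ/47124:
  County 4: (16402/47124)²·(1−423/16402)·1/423 = 2.7901127 × 10^-4
  County 3: (14134/47124)²·(1−730/14134)·0.4806/730 = 5.6166339 × 10^-5
  County 1: (16588/47124)²·(1−2582/16588)·2.901/2582 = 1.1754803 × 10^-4
  → Var(ȳ_str) = 4.5272564 × 10^-4.
Var(ȳ_srs) = (1 − 3735/47124)·1.829/3735 = 4.5087961 × 10^-4.
deff = (4.5272564 × 10^-4) / (4.5087961 × 10^-4) = 1.0041.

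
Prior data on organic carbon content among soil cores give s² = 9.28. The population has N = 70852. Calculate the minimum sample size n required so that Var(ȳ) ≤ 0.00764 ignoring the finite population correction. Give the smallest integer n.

1215

Without fpc, n₀ = s²/D = 9.28/0.00764 = 1214.6597.
Rounding up, n = 1215.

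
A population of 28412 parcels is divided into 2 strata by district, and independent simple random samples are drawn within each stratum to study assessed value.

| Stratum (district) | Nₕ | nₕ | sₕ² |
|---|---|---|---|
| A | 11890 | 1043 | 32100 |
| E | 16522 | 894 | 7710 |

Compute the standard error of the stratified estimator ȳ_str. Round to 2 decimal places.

2.77

Var(ȳ_str) = Σₕ Wₕ²(1 − fₕ)sₕ²/nₕ with Wₕ = Nₕ/N, N = 28412.
A: Wₕ = 0.41848515; term = 0.41848515²·(1 − 0.08772077)·32100/1043 = 4.9170951.
E: Wₕ = 0.58151485; term = 0.58151485²·(1 − 0.05410967)·7710/894 = 2.7585399.
Sum = 7.675635.
SE = √(7.675635) = 2.77.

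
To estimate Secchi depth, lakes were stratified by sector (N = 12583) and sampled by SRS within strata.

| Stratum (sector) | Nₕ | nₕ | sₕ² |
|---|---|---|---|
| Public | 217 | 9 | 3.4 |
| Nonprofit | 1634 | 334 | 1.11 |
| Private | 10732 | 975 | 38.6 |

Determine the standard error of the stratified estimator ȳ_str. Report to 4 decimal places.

0.1623

Var(ȳ_str) = Σₕ Wₕ²(1 − fₕ)sₕ²/nₕ with Wₕ = Nₕ/N, N = 12583.
Public: Wₕ = 0.01724549; term = 0.01724549²·(1 − 0.04147465)·3.4/9 = 1.0769389 × 10^-4.
Nonprofit: Wₕ = 0.12985774; term = 0.12985774²·(1 − 0.20440636)·1.11/334 = 4.4586515 × 10^-5.
Private: Wₕ = 0.85289677; term = 0.85289677²·(1 − 0.09084980)·38.6/975 = 0.026182509.
Sum = 0.026334789.
SE = √(0.026334789) = 0.1623.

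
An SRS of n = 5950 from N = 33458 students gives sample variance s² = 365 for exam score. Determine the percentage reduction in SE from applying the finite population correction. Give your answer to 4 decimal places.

f = n/N = 5950/33458 = 0.17783490.
SE_no-fpc = √(s²/n) = 0.2476783; SE_fpc = √((1−f)s²/n) = 0.22457813.
Ratio = √(1−f) = 0.90673320. Reduction = 100·(1 − 0.90673320) = 9.3267%.

9.3267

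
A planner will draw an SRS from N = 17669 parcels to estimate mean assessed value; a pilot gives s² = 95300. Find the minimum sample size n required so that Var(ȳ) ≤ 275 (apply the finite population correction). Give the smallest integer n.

Without fpc, n₀ = s²/D = 95300/275 = 346.5455.
With fpc, (1 − n/N)·s²/n ≤ D requires n ≥ n₀/(1 + n₀/N) = 346.5455/(1 + 346.5455/17669) = 339.8794.
Rounding up, n = 340.

340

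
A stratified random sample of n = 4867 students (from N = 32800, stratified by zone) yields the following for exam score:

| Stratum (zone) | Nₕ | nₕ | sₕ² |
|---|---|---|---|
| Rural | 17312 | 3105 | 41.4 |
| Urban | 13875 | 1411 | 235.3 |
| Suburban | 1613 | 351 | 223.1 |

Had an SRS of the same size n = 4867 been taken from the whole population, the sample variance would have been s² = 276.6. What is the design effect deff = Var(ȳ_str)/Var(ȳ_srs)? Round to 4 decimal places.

0.6417

Var(ȳ_str) = Σ Wₕ²(1−fₕ)sₕ²/nₕ with Wₕ = Nₕ/32800:
  Rural: (17312/32800)²·(1−3105/17312)·41.4/3105 = 0.0030481804
  Urban: (13875/32800)²·(1−1411/13875)·235.3/1411 = 0.026806348
  Suburban: (1613/32800)²·(1−351/1613)·223.1/351 = 0.0012026479
  → Var(ȳ_str) = 0.031057176.
Var(ȳ_srs) = (1 − 4867/32800)·276.6/4867 = 0.048398797.
deff = 0.031057176 / 0.048398797 = 0.6417.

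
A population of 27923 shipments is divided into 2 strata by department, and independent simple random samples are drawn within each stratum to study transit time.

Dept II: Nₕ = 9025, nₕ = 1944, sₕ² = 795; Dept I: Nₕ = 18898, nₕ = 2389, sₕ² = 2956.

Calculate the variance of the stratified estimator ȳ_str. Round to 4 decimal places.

Var(ȳ_str) = Σₕ Wₕ²(1 − fₕ)sₕ²/nₕ with Wₕ = Nₕ/N, N = 27923.
Dept II: Wₕ = 0.32321026; term = 0.32321026²·(1 − 0.21540166)·795/1944 = 0.033518804.
Dept I: Wₕ = 0.67678974; term = 0.67678974²·(1 − 0.12641549)·2956/2389 = 0.49510891.
Sum = 0.52862771.

0.5286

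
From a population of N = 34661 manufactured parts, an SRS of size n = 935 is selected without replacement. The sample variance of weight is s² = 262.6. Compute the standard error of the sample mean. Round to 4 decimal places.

0.5228

Under SRS without replacement, Var(ȳ) = (1 − f)·s²/n with f = n/N = 935/34661 = 0.02697556.
Var(ȳ) = (1 − 0.02697556)·262.6/935 = 0.97302444·0.28085561 = 0.27327938.
SE(ȳ) = √(0.27327938) = 0.5228.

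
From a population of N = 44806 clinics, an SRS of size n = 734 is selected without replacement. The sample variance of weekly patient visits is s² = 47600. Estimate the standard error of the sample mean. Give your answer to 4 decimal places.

7.9867

Under SRS without replacement, Var(ȳ) = (1 − f)·s²/n with f = n/N = 734/44806 = 0.01638173.
Var(ȳ) = (1 − 0.01638173)·47600/734 = 0.98361827·64.850136 = 63.787779.
SE(ȳ) = √(63.787779) = 7.9867.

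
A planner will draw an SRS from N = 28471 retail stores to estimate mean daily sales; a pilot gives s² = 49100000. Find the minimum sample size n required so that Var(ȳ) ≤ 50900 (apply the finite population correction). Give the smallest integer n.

934

Without fpc, n₀ = s²/D = 49100000/50900 = 964.6365.
With fpc, (1 − n/N)·s²/n ≤ D requires n ≥ n₀/(1 + n₀/N) = 964.6365/(1 + 964.6365/28471) = 933.0244.
Rounding up, n = 934.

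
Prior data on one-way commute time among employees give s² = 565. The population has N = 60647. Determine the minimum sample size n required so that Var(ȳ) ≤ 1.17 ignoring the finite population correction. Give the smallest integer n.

Without fpc, n₀ = s²/D = 565/1.17 = 482.9060.
Rounding up, n = 483.

483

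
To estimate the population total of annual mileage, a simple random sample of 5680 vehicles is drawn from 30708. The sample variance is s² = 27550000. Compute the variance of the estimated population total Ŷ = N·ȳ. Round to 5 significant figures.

3.7278 × 10^12

Var(Ŷ) = N²·Var(ȳ) = N²·(1 − n/N)·s²/n.
f = 5680/30708 = 0.18496809; Var(ȳ) = 0.81503191·27550000/5680 = 3953.1918.
Var(Ŷ) = 30708² · 3953.1918 = 3.7277858 × 10^12.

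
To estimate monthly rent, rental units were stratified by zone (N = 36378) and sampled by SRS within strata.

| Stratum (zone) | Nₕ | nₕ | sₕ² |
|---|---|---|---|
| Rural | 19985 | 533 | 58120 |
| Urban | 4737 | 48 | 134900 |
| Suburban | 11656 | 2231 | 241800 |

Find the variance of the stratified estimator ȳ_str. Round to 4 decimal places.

88.2008

Var(ȳ_str) = Σₕ Wₕ²(1 − fₕ)sₕ²/nₕ with Wₕ = Nₕ/N, N = 36378.
Rural: Wₕ = 0.54937050; term = 0.54937050²·(1 − 0.02667000)·58120/533 = 32.032377.
Urban: Wₕ = 0.13021606; term = 0.13021606²·(1 − 0.01013300)·134900/48 = 47.171175.
Suburban: Wₕ = 0.32041344; term = 0.32041344²·(1 − 0.19140357)·241800/2231 = 8.9972541.
Sum = 88.200806.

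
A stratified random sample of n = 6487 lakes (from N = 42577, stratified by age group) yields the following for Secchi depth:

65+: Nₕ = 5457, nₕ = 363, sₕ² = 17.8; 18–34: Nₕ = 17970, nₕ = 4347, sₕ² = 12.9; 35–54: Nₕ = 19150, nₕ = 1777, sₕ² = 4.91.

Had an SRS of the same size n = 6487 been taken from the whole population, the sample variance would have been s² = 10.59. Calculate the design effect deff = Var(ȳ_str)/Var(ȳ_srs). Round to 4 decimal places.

1.1995

Var(ȳ_str) = Σ Wₕ²(1−fₕ)sₕ²/nₕ with Wₕ = Nₕ/42577:
  65+: (5457/42577)²·(1−363/5457)·17.8/363 = 7.5192783 × 10^-4
  18–34: (17970/42577)²·(1−4347/17970)·12.9/4347 = 4.0074747 × 10^-4
  35–54: (19150/42577)²·(1−1777/19150)·4.91/1777 = 5.0709292 × 10^-4
  → Var(ȳ_str) = 0.0016597682.
Var(ȳ_srs) = (1 − 6487/42577)·10.59/6487 = 0.0013837699.
deff = 0.0016597682 / 0.0013837699 = 1.1995.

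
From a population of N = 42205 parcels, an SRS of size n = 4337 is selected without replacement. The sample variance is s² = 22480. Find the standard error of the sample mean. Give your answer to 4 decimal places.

Under SRS without replacement, Var(ȳ) = (1 − f)·s²/n with f = n/N = 4337/42205 = 0.10276034.
Var(ȳ) = (1 − 0.10276034)·22480/4337 = 0.89723966·5.1833064 = 4.6506681.
SE(ȳ) = √(4.6506681) = 2.1565.

2.1565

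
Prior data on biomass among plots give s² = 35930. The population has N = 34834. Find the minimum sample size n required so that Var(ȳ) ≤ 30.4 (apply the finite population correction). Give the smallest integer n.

Without fpc, n₀ = s²/D = 35930/30.4 = 1181.9079.
With fpc, (1 − n/N)·s²/n ≤ D requires n ≥ n₀/(1 + n₀/N) = 1181.9079/(1 + 1181.9079/34834) = 1143.1221.
Rounding up, n = 1144.

1144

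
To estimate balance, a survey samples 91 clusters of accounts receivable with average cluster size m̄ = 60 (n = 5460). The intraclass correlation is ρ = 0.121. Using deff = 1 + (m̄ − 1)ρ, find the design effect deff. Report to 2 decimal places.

8.14

deff = 1 + (60 − 1)·0.121 = 1 + 7.139 = 8.139.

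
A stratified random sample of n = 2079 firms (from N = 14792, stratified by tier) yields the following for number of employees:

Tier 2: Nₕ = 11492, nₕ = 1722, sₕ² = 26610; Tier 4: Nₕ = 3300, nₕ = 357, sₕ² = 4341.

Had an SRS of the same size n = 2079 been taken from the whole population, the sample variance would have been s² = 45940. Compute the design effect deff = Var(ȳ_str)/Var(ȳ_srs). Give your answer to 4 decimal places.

Var(ȳ_str) = Σ Wₕ²(1−fₕ)sₕ²/nₕ with Wₕ = Nₕ/14792:
  Tier 2: (11492/14792)²·(1−1722/11492)·26610/1722 = 7.9295422
  Tier 4: (3300/14792)²·(1−357/3300)·4341/357 = 0.5397243
  → Var(ȳ_str) = 8.4692665.
Var(ȳ_srs) = (1 − 2079/14792)·45940/2079 = 18.991429.
deff = 8.4692665 / 18.991429 = 0.4460.

0.4460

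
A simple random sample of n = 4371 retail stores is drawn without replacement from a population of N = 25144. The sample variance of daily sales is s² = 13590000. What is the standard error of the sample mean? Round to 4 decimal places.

Under SRS without replacement, Var(ȳ) = (1 − f)·s²/n with f = n/N = 4371/25144 = 0.17383869.
Var(ȳ) = (1 − 0.17383869)·13590000/4371 = 0.82616131·3109.1283 = 2568.6415.
SE(ȳ) = √(2568.6415) = 50.6818.

50.6818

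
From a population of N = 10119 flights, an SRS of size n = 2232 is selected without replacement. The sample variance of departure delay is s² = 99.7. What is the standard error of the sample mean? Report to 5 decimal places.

Under SRS without replacement, Var(ȳ) = (1 − f)·s²/n with f = n/N = 2232/10119 = 0.22057516.
Var(ȳ) = (1 − 0.22057516)·99.7/2232 = 0.77942484·0.044668459 = 0.034815707.
SE(ȳ) = √(0.034815707) = 0.18659.

0.18659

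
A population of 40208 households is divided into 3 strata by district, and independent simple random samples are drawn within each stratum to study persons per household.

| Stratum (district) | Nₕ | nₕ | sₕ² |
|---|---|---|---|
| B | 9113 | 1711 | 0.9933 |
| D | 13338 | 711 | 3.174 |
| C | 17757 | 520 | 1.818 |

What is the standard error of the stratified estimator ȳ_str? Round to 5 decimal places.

0.03393

Var(ȳ_str) = Σₕ Wₕ²(1 − fₕ)sₕ²/nₕ with Wₕ = Nₕ/N, N = 40208.
B: Wₕ = 0.22664644; term = 0.22664644²·(1 − 0.18775376)·0.9933/1711 = 2.4222331 × 10^-5.
D: Wₕ = 0.33172503; term = 0.33172503²·(1 − 0.05330634)·3.174/711 = 4.6505388 × 10^-4.
C: Wₕ = 0.44162853; term = 0.44162853²·(1 − 0.02928423)·1.818/520 = 6.6190684 × 10^-4.
Sum = 0.0011511831.
SE = √(0.0011511831) = 0.03393.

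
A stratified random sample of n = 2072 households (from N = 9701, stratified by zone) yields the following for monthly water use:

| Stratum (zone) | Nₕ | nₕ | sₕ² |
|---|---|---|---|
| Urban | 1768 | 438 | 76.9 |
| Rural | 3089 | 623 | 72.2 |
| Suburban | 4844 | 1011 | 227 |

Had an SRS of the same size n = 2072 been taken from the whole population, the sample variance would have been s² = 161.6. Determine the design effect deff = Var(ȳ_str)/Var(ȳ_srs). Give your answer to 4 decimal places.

Var(ȳ_str) = Σ Wₕ²(1−fₕ)sₕ²/nₕ with Wₕ = Nₕ/9701:
  Urban: (1768/9701)²·(1−438/1768)·76.9/438 = 0.0043868534
  Rural: (3089/9701)²·(1−623/3089)·72.2/623 = 0.0093805245
  Suburban: (4844/9701)²·(1−1011/4844)·227/1011 = 0.044298054
  → Var(ȳ_str) = 0.058065432.
Var(ȳ_srs) = (1 − 2072/9701)·161.6/2072 = 0.061334202.
deff = 0.058065432 / 0.061334202 = 0.9467.

0.9467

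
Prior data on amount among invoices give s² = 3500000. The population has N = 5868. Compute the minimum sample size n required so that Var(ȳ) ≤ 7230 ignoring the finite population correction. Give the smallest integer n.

485

Without fpc, n₀ = s²/D = 3500000/7230 = 484.0941.
Rounding up, n = 485.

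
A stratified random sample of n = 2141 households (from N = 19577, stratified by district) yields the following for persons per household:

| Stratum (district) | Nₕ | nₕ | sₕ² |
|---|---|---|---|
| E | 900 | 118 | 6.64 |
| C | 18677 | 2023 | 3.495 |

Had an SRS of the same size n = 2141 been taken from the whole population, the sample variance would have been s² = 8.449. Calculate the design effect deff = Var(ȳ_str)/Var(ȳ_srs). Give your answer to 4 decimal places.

Var(ȳ_str) = Σ Wₕ²(1−fₕ)sₕ²/nₕ with Wₕ = Nₕ/19577:
  E: (900/19577)²·(1−118/900)·6.64/118 = 1.0333396 × 10^-4
  C: (18677/19577)²·(1−2023/18677)·3.495/2023 = 0.0014021184
  → Var(ȳ_str) = 0.0015054524.
Var(ȳ_srs) = (1 − 2141/19577)·8.449/2141 = 0.0035147089.
deff = 0.0015054524 / 0.0035147089 = 0.4283.

0.4283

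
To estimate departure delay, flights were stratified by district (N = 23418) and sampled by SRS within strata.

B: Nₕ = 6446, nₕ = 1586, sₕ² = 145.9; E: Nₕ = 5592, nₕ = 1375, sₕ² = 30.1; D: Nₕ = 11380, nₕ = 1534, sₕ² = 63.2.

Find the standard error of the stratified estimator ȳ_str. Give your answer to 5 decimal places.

0.12089

Var(ȳ_str) = Σₕ Wₕ²(1 − fₕ)sₕ²/nₕ with Wₕ = Nₕ/N, N = 23418.
B: Wₕ = 0.27525835; term = 0.27525835²·(1 − 0.24604406)·145.9/1586 = 0.0052550769.
E: Wₕ = 0.23879067; term = 0.23879067²·(1 − 0.24588698)·30.1/1375 = 9.4131495 × 10^-4.
D: Wₕ = 0.48595098; term = 0.48595098²·(1 − 0.13479789)·63.2/1534 = 0.0084177148.
Sum = 0.014614107.
SE = √(0.014614107) = 0.12089.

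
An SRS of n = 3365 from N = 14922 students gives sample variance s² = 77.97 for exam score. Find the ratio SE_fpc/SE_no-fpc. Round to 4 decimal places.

f = n/N = 3365/14922 = 0.22550596.
SE_no-fpc = √(s²/n) = 0.15221983; SE_fpc = √((1−f)s²/n) = 0.13396158.
Ratio = √(1−f) = 0.88005343.

0.8801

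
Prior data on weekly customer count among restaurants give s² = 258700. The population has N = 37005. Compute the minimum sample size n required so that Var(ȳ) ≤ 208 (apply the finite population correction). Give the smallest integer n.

Without fpc, n₀ = s²/D = 258700/208 = 1243.7500.
With fpc, (1 − n/N)·s²/n ≤ D requires n ≥ n₀/(1 + n₀/N) = 1243.7500/(1 + 1243.7500/37005) = 1203.3065.
Rounding up, n = 1204.

1204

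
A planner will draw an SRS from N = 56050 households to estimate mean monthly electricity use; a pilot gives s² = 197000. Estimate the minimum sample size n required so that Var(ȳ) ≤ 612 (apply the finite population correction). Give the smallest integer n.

321

Without fpc, n₀ = s²/D = 197000/612 = 321.8954.
With fpc, (1 − n/N)·s²/n ≤ D requires n ≥ n₀/(1 + n₀/N) = 321.8954/(1 + 321.8954/56050) = 320.0573.
Rounding up, n = 321.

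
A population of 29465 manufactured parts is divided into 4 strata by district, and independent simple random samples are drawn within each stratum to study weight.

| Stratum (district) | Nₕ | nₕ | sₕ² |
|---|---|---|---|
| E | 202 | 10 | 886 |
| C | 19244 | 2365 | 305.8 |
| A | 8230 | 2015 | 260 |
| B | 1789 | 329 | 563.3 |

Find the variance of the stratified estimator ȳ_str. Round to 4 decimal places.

Var(ȳ_str) = Σₕ Wₕ²(1 − fₕ)sₕ²/nₕ with Wₕ = Nₕ/N, N = 29465.
E: Wₕ = 0.00685559; term = 0.00685559²·(1 − 0.04950495)·886/10 = 0.0039579785.
C: Wₕ = 0.65311386; term = 0.65311386²·(1 − 0.12289545)·305.8/2365 = 0.048376618.
A: Wₕ = 0.27931444; term = 0.27931444²·(1 − 0.24483597)·260/2015 = 0.0076019739.
B: Wₕ = 0.06071610; term = 0.06071610²·(1 − 0.18390162)·563.3/329 = 0.0051510309.
Sum = 0.065087601.

0.0651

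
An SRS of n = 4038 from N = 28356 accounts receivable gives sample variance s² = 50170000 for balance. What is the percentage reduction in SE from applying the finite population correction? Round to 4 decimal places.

f = n/N = 4038/28356 = 0.14240372.
SE_no-fpc = √(s²/n) = 111.4651; SE_fpc = √((1−f)s²/n) = 103.22392.
Ratio = √(1−f) = 0.92606494. Reduction = 100·(1 − 0.92606494) = 7.3935%.

7.3935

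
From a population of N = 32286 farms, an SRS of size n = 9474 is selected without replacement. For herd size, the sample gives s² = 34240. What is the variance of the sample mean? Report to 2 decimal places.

Under SRS without replacement, Var(ȳ) = (1 − f)·s²/n with f = n/N = 9474/32286 = 0.29343988.
Var(ȳ) = (1 − 0.29343988)·34240/9474 = 0.70656012·3.6141018 = 2.5535802.

2.55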